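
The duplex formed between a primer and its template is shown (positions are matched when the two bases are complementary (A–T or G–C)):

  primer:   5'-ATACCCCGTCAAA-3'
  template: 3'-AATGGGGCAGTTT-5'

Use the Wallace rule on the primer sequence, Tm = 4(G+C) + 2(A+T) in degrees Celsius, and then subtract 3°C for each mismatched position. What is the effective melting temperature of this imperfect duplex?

Primer base counts: A=5, T=2, G=1, C=5 → A+T=7, G+C=6
Perfect-match Tm = 2(7) + 4(6) = 14 + 24 = 38°C
Mismatches (positions where the bases are not complementary): 1 (at position 1)
Effective Tm = 38 − 1×3 = 38 − 3 = 35°C

35°C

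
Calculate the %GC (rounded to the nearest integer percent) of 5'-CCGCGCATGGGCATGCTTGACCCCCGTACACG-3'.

Scanning the sequence gives T=5, A=5, C=13, G=9.
G+C = 9 + 13 = 22 out of 32 bases
%GC = 22/32 × 100 = 68.75% ≈ 69%

69%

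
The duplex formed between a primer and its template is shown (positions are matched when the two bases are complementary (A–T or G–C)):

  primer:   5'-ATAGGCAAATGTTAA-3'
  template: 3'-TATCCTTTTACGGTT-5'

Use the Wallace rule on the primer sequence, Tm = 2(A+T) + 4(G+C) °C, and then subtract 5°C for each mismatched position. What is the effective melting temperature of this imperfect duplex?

Primer base counts: A=7, T=4, G=3, C=1 → A+T=11, G+C=4
Perfect-match Tm = 2(11) + 4(4) = 22 + 16 = 38°C
Mismatches (positions where the bases are not complementary): 3 (at positions 6, 12, 13)
Effective Tm = 38 − 3×5 = 38 − 15 = 23°C

23°C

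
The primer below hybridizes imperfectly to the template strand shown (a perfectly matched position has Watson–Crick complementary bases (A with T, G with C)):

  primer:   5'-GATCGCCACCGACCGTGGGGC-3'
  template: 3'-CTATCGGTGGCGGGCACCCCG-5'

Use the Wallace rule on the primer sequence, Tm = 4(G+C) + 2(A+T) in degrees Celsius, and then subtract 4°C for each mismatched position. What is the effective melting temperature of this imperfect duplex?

Primer base counts: A=3, T=2, G=8, C=8 → A+T=5, G+C=16
Perfect-match Tm = 2(5) + 4(16) = 10 + 64 = 74°C
Mismatches (positions where the bases are not complementary): 2 (at positions 4, 12)
Effective Tm = 74 − 2×4 = 74 − 8 = 66°C

66°C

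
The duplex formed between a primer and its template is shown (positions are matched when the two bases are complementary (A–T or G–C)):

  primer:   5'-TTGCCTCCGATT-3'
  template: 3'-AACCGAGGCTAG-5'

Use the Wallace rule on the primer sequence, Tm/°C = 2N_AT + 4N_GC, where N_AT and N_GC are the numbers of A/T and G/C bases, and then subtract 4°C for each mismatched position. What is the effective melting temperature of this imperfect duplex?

28°C

Primer base counts: A=1, T=5, G=2, C=4 → A+T=6, G+C=6
Perfect-match Tm = 2(6) + 4(6) = 12 + 24 = 36°C
Mismatches (positions where the bases are not complementary): 2 (at positions 4, 12)
Effective Tm = 36 − 2×4 = 36 − 8 = 28°C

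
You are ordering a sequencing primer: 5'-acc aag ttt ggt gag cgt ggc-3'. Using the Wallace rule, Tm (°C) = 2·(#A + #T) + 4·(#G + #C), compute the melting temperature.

Base counts: C=4, T=5, G=8, A=4
AT pairs contribute 9, GC pairs contribute 12.
Tm = 2×9 + 4×12 = 66°C

66°C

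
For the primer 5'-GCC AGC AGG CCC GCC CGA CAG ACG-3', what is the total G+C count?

19

C=11, G=8, T=0, A=5
Total G or C: 8 + 11 = 19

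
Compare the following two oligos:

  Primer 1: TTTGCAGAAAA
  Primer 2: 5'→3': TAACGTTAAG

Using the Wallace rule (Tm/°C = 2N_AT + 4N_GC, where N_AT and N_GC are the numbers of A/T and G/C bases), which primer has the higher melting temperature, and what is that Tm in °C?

Primer 1: A+T=8, G+C=3 → Tm = 2(8)+4(3) = 28°C
Primer 2: A+T=7, G+C=3 → Tm = 2(7)+4(3) = 26°C
28°C vs 26°C → primer 1 is higher.

Primer 1, 28°C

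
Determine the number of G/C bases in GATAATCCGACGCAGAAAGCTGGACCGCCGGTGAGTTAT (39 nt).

Scanning the sequence gives T=7, C=9, A=11, G=12.
Total G or C: 12 + 9 = 21

21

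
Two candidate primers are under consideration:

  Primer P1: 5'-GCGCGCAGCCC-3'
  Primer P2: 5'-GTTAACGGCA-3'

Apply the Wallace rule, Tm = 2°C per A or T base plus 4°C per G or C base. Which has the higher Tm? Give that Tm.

Primer P1: A+T=1, G+C=10 → Tm = 2(1)+4(10) = 42°C
Primer P2: A+T=5, G+C=5 → Tm = 2(5)+4(5) = 30°C
42°C vs 30°C → primer P1 is higher.

Primer P1, 42°C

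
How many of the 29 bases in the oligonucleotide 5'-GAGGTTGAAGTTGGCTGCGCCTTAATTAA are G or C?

Counting bases: C=4, T=9, A=7, G=9
Total G or C: 9 + 4 = 13

13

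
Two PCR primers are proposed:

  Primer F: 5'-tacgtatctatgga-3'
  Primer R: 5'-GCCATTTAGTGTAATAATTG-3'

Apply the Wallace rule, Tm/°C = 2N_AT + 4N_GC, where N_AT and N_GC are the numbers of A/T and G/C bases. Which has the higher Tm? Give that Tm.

Primer F: A+T=9, G+C=5 → Tm = 2(9)+4(5) = 38°C
Primer R: A+T=14, G+C=6 → Tm = 2(14)+4(6) = 52°C
38°C vs 52°C → primer R is higher.

Primer R, 52°C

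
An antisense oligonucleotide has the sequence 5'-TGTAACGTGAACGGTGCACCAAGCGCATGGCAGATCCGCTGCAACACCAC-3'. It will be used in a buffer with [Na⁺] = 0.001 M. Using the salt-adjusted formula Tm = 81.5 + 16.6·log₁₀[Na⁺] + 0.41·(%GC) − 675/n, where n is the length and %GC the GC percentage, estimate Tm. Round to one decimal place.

42.0°C

Length n = 50. Base counts: C=16, T=7, A=14, G=13
G+C = 29, so %GC = 29/50 × 100 = 58%
Salt term: 16.6 × (-3) = -49.8
GC term: 0.41 × 58 = 23.78; length term: −675/50 = −13.5
Tm = 81.5 + (-49.8) + 23.78 − 13.5 = 41.98 → 42.0°C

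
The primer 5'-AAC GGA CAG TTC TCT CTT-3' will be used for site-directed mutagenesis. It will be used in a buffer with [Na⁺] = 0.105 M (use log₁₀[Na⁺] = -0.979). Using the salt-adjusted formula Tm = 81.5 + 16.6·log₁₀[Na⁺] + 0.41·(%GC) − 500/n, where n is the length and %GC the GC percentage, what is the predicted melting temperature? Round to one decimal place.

Length n = 18. A=4, C=5, T=6, G=3
G+C = 8, so %GC = 8/18 × 100 = 44.444%
Salt term: 16.6 × (-0.979) = -16.251
GC term: 0.41 × 44.444 = 18.222; length term: −500/18 = −27.778
Tm = 81.5 + (-16.251) + 18.222 − 27.778 = 55.693 → 55.7°C

55.7°C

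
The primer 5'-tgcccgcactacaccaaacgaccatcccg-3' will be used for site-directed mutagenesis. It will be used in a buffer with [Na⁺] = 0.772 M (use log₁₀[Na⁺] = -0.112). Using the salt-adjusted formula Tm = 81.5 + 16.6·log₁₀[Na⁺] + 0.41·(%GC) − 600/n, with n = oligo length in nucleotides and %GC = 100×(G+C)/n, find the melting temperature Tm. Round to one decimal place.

84.4°C

Length n = 29. Base counts: G=4, A=8, T=3, C=14
G+C = 18, so %GC = 18/29 × 100 = 62.069%
Salt term: 16.6 × (-0.112) = -1.859
GC term: 0.41 × 62.069 = 25.448; length term: −600/29 = −20.69
Tm = 81.5 + (-1.859) + 25.448 − 20.69 = 84.399 → 84.4°C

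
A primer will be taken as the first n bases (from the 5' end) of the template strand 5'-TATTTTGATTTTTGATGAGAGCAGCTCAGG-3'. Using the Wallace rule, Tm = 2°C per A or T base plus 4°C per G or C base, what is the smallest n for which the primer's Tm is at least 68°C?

First 25 bases: TATTTTGATTTTTGATGAGAGCAGC → Tm = 66°C (< 68°C)
First 26 bases: TATTTTGATTTTTGATGAGAGCAGCT → Tm = 68°C (≥ 68°C)
Since every base adds ≥2°C, Tm only increases with n, so the threshold is first crossed at n = 26.

n = 26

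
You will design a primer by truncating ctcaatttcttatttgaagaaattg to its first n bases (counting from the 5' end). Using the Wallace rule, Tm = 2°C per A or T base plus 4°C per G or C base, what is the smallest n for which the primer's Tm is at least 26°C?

First 9 bases: CTCAATTTC → Tm = 24°C (< 26°C)
First 10 bases: CTCAATTTCT → Tm = 26°C (≥ 26°C)
Since every base adds ≥2°C, Tm only increases with n, so the threshold is first crossed at n = 10.

n = 10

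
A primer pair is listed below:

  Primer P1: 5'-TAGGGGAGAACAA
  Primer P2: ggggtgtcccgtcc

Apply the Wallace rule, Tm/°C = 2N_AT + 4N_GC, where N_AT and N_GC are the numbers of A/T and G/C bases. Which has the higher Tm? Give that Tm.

Primer P1: A+T=7, G+C=6 → Tm = 2(7)+4(6) = 38°C
Primer P2: A+T=3, G+C=11 → Tm = 2(3)+4(11) = 50°C
38°C vs 50°C → primer P2 is higher.

Primer P2, 50°C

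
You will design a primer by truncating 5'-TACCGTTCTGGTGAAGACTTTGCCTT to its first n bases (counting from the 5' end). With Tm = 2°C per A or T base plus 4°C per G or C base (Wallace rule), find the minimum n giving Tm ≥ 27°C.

n = 10

First 9 bases: TACCGTTCT → Tm = 26°C (< 27°C)
First 10 bases: TACCGTTCTG → Tm = 30°C (≥ 27°C)
Each additional base adds 2°C (A/T) or 4°C (G/C), so Tm is non-decreasing in n; n = 10 is the first length to reach 27°C.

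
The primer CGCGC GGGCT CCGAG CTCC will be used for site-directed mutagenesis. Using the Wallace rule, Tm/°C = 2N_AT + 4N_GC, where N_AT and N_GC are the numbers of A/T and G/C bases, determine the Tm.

G=7, C=9, A=1, T=2
A+T = 3, G+C = 16
Tm = 4·16 + 2·3 = 64 + 6 = 70°C

70°C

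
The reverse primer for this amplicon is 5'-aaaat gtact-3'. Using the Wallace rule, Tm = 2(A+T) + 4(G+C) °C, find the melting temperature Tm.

24°C

Counting bases: C=1, A=5, G=1, T=3
A+T = 8, G+C = 2
Tm = 2(8) + 4(2) = 16 + 8 = 24°C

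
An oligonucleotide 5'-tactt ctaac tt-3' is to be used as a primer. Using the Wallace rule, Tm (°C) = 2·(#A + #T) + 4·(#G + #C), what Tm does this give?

30°C

Base counts: C=3, A=3, T=6, G=0
A+T = 9, G+C = 3
Tm = 2×9 + 4×3 = 30°C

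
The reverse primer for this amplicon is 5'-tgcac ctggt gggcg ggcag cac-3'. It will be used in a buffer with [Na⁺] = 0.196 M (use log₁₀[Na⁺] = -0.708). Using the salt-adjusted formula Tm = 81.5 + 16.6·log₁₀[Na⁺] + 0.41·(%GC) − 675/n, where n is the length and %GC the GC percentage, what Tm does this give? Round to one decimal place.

70.7°C

Length n = 23. Base counts: G=10, T=3, C=7, A=3
G+C = 17, so %GC = 17/23 × 100 = 73.913%
Salt term: 16.6 × (-0.708) = -11.753
GC term: 0.41 × 73.913 = 30.304; length term: −675/23 = −29.348
Tm = 81.5 + (-11.753) + 30.304 − 29.348 = 70.703 → 70.7°C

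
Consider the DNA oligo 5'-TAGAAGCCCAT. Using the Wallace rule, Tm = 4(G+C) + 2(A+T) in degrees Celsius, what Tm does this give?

32°C

Base counts: T=2, A=4, C=3, G=2
AT pairs contribute 6, GC pairs contribute 5.
Tm = 2(6) + 4(5) = 12 + 20 = 32°C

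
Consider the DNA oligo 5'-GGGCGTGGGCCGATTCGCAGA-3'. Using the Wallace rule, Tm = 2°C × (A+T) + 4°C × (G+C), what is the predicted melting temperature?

72°C

Base counts: A=3, C=5, T=3, G=10
AT pairs contribute 6, GC pairs contribute 15.
Tm = 4·15 + 2·6 = 60 + 12 = 72°C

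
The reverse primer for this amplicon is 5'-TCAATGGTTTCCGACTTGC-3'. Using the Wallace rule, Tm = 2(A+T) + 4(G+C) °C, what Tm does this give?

56°C

Counting bases: T=7, G=4, A=3, C=5
A+T = 10, G+C = 9
Tm = 2×10 + 4×9 = 56°C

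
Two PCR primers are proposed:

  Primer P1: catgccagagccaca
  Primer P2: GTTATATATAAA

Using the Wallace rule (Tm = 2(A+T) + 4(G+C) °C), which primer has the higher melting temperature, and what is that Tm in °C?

Primer P1, 48°C

Primer P1: A+T=6, G+C=9 → Tm = 2(6)+4(9) = 48°C
Primer P2: A+T=11, G+C=1 → Tm = 2(11)+4(1) = 26°C
48°C vs 26°C → primer P1 is higher.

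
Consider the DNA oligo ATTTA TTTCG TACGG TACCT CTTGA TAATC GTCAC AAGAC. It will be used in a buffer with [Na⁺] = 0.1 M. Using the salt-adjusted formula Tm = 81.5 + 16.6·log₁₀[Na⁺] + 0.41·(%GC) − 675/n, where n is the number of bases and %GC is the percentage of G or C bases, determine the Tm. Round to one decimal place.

Length n = 40. Scanning the sequence gives T=14, A=11, C=9, G=6.
G+C = 15, so %GC = 15/40 × 100 = 37.5%
Salt term: 16.6 × (-1) = -16.6
GC term: 0.41 × 37.5 = 15.375; length term: −675/40 = −16.875
Tm = 81.5 + (-16.6) + 15.375 − 16.875 = 63.4 → 63.4°C

63.4°C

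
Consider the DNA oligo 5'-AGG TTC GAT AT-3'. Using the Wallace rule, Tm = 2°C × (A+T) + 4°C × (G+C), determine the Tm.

Counting bases: T=4, A=3, G=3, C=1
AT pairs contribute 7, GC pairs contribute 4.
Tm = 2×7 + 4×4 = 30°C

30°C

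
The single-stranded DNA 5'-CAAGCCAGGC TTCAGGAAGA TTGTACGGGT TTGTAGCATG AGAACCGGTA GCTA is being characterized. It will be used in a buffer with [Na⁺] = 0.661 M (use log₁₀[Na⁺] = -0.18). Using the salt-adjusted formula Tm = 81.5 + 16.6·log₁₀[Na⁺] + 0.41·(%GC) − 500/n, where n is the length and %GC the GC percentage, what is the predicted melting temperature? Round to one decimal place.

89.8°C

Length n = 54. Scanning the sequence gives G=17, A=15, T=12, C=10.
G+C = 27, so %GC = 27/54 × 100 = 50%
Salt term: 16.6 × (-0.18) = -2.988
GC term: 0.41 × 50 = 20.5; length term: −500/54 = −9.259
Tm = 81.5 + (-2.988) + 20.5 − 9.259 = 89.753 → 89.8°C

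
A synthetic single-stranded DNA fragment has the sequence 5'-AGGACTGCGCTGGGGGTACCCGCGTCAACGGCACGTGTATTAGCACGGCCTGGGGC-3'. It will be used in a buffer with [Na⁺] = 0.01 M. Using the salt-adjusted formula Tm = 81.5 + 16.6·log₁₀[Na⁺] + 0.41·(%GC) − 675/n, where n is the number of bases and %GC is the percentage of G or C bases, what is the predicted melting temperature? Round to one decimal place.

Length n = 56. T=9, A=9, C=16, G=22
G+C = 38, so %GC = 38/56 × 100 = 67.857%
Salt term: 16.6 × (-2) = -33.2
GC term: 0.41 × 67.857 = 27.821; length term: −675/56 = −12.054
Tm = 81.5 + (-33.2) + 27.821 − 12.054 = 64.067 → 64.1°C

64.1°C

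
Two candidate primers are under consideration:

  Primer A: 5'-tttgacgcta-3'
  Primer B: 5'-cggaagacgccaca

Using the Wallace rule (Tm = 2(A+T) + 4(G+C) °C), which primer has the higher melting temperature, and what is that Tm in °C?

Primer A: A+T=6, G+C=4 → Tm = 2(6)+4(4) = 28°C
Primer B: A+T=5, G+C=9 → Tm = 2(5)+4(9) = 46°C
28°C vs 46°C → primer B is higher.

Primer B, 46°C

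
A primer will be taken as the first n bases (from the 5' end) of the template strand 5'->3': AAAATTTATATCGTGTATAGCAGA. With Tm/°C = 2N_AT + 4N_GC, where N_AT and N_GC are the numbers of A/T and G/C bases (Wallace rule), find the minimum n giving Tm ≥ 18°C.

First 8 bases: AAAATTTA → Tm = 16°C (< 18°C)
First 9 bases: AAAATTTAT → Tm = 18°C (≥ 18°C)
Each additional base adds 2°C (A/T) or 4°C (G/C), so Tm is non-decreasing in n; n = 9 is the first length to reach 18°C.

n = 9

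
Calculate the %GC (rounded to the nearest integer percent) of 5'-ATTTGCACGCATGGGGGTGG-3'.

Base counts: G=9, T=5, A=3, C=3
G+C = 9 + 3 = 12 out of 20 bases
%GC = 12/20 × 100 = 60% ≈ 60%

60%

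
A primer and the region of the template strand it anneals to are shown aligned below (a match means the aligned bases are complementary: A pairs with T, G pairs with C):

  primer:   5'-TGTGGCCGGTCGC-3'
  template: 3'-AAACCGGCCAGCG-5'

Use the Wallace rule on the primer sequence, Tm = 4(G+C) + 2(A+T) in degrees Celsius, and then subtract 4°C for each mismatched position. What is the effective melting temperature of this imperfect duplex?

Primer base counts: A=0, T=3, G=6, C=4 → A+T=3, G+C=10
Perfect-match Tm = 2(3) + 4(10) = 6 + 40 = 46°C
Mismatches (positions where the bases are not complementary): 1 (at position 2)
Effective Tm = 46 − 1×4 = 46 − 4 = 42°C

42°C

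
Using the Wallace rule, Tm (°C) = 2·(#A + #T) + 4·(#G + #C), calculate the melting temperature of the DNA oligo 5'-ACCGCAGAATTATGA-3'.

G=3, A=6, C=3, T=3
So N_AT = 9 and N_GC = 6.
Tm = 2(9) + 4(6) = 18 + 24 = 42°C

42°C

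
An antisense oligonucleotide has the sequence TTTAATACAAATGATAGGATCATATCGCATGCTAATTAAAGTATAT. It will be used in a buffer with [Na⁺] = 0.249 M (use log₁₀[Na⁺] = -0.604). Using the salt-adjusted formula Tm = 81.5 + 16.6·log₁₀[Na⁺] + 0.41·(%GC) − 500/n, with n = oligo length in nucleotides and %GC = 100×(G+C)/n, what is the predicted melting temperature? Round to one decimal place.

Length n = 46. Counting bases: G=6, T=16, C=5, A=19
G+C = 11, so %GC = 11/46 × 100 = 23.913%
Salt term: 16.6 × (-0.604) = -10.026
GC term: 0.41 × 23.913 = 9.804; length term: −500/46 = −10.87
Tm = 81.5 + (-10.026) + 9.804 − 10.87 = 70.408 → 70.4°C

70.4°C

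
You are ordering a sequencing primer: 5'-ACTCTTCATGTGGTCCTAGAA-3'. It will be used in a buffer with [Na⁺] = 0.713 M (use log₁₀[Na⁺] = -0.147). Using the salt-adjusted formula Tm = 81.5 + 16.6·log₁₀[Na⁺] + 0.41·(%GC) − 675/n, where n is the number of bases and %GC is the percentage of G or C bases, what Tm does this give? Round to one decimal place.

Length n = 21. Scanning the sequence gives G=4, C=5, T=7, A=5.
G+C = 9, so %GC = 9/21 × 100 = 42.857%
Salt term: 16.6 × (-0.147) = -2.44
GC term: 0.41 × 42.857 = 17.571; length term: −675/21 = −32.143
Tm = 81.5 + (-2.44) + 17.571 − 32.143 = 64.488 → 64.5°C

64.5°C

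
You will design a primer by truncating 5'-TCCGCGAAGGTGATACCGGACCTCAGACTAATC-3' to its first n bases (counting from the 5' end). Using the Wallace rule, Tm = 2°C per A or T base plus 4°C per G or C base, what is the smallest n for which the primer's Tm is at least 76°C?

First 23 bases: TCCGCGAAGGTGATACCGGACCT → Tm = 74°C (< 76°C)
First 24 bases: TCCGCGAAGGTGATACCGGACCTC → Tm = 78°C (≥ 76°C)
Each additional base adds 2°C (A/T) or 4°C (G/C), so Tm is non-decreasing in n; n = 24 is the first length to reach 76°C.

n = 24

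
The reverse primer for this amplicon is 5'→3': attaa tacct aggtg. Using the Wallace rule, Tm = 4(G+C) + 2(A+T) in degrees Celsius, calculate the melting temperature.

T=5, A=5, G=3, C=2
AT pairs contribute 10, GC pairs contribute 5.
Tm = 2(10) + 4(5) = 20 + 20 = 40°C

40°C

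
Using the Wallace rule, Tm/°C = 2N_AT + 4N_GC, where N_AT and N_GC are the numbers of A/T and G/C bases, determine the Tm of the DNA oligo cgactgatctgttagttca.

Scanning the sequence gives T=7, G=4, C=4, A=4.
A+T = 11, G+C = 8
Tm = 2×11 + 4×8 = 54°C

54°C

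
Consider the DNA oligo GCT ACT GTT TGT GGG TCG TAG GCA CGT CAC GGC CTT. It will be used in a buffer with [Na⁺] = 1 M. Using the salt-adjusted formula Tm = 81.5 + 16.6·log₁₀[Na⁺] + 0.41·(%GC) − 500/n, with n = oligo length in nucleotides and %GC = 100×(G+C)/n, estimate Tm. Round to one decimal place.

Length n = 36. C=9, A=4, G=12, T=11
G+C = 21, so %GC = 21/36 × 100 = 58.333%
Salt term: 16.6 × (0) = 0
GC term: 0.41 × 58.333 = 23.917; length term: −500/36 = −13.889
Tm = 81.5 + (0) + 23.917 − 13.889 = 91.528 → 91.5°C

91.5°C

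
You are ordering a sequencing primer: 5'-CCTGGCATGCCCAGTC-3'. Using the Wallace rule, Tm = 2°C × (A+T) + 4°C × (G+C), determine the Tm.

Counting bases: A=2, G=4, T=3, C=7
So N_AT = 5 and N_GC = 11.
Tm = 4·11 + 2·5 = 44 + 10 = 54°C

54°C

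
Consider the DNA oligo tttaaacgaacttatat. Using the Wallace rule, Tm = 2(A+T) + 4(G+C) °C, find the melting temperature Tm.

40°C

Scanning the sequence gives G=1, T=7, C=2, A=7.
A+T = 14, G+C = 3
Tm = 2×14 + 4×3 = 40°C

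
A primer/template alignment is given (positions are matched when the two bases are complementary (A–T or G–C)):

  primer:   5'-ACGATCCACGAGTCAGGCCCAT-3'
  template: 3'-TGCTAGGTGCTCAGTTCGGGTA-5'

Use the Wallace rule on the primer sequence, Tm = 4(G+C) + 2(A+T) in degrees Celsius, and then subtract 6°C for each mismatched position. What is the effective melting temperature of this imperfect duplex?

Primer base counts: A=6, T=3, G=5, C=8 → A+T=9, G+C=13
Perfect-match Tm = 2(9) + 4(13) = 18 + 52 = 70°C
Mismatches (positions where the bases are not complementary): 1 (at position 16)
Effective Tm = 70 − 1×6 = 70 − 6 = 64°C

64°C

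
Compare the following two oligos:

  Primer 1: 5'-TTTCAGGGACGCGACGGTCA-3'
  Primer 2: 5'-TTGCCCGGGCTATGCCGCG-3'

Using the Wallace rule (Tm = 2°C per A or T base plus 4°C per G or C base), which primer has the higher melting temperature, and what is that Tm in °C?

Primer 2, 66°C

Primer 1: A+T=8, G+C=12 → Tm = 2(8)+4(12) = 64°C
Primer 2: A+T=5, G+C=14 → Tm = 2(5)+4(14) = 66°C
64°C vs 66°C → primer 2 is higher.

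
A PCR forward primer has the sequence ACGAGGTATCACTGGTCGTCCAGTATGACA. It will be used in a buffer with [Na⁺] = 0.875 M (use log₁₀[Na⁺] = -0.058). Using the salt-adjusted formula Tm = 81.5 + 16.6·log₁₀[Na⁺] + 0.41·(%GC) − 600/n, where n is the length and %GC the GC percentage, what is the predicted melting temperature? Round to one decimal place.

81.0°C

Length n = 30. Base counts: G=8, T=7, C=7, A=8
G+C = 15, so %GC = 15/30 × 100 = 50%
Salt term: 16.6 × (-0.058) = -0.963
GC term: 0.41 × 50 = 20.5; length term: −600/30 = −20
Tm = 81.5 + (-0.963) + 20.5 − 20 = 81.037 → 81.0°C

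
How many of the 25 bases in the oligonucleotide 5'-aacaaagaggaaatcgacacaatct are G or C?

9

Base counts: C=5, G=4, A=13, T=3
Total G or C: 4 + 5 = 9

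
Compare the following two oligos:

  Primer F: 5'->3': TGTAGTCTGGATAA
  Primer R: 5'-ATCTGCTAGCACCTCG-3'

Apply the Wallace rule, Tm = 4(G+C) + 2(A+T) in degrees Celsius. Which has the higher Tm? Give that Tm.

Primer R, 50°C

Primer F: A+T=9, G+C=5 → Tm = 2(9)+4(5) = 38°C
Primer R: A+T=7, G+C=9 → Tm = 2(7)+4(9) = 50°C
38°C vs 50°C → primer R is higher.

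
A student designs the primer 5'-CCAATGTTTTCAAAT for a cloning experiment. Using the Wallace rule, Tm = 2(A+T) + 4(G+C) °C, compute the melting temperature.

Counting bases: A=5, T=6, C=3, G=1
A+T = 11, G+C = 4
Tm = 2(11) + 4(4) = 22 + 16 = 38°C

38°C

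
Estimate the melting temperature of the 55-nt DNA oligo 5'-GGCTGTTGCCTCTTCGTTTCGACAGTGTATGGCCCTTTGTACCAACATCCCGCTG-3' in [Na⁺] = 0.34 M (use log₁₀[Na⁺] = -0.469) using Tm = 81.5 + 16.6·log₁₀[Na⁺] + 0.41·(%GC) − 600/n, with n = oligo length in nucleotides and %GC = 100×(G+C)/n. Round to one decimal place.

Length n = 55. Base counts: C=17, G=13, T=18, A=7
G+C = 30, so %GC = 30/55 × 100 = 54.545%
Salt term: 16.6 × (-0.469) = -7.785
GC term: 0.41 × 54.545 = 22.363; length term: −600/55 = −10.909
Tm = 81.5 + (-7.785) + 22.363 − 10.909 = 85.169 → 85.2°C

85.2°C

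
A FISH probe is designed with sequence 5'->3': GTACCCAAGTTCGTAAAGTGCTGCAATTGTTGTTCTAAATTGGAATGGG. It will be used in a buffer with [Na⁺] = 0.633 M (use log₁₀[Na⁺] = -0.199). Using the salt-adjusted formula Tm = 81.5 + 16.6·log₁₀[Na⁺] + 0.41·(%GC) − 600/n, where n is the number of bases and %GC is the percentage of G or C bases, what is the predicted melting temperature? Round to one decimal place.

Length n = 49. Base counts: A=13, G=13, T=16, C=7
G+C = 20, so %GC = 20/49 × 100 = 40.816%
Salt term: 16.6 × (-0.199) = -3.303
GC term: 0.41 × 40.816 = 16.735; length term: −600/49 = −12.245
Tm = 81.5 + (-3.303) + 16.735 − 12.245 = 82.687 → 82.7°C

82.7°C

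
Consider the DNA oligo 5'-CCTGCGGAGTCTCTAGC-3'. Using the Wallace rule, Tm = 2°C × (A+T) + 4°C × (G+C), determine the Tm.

A=2, G=5, C=6, T=4
A+T = 6, G+C = 11
Tm = 2(6) + 4(11) = 12 + 44 = 56°C

56°C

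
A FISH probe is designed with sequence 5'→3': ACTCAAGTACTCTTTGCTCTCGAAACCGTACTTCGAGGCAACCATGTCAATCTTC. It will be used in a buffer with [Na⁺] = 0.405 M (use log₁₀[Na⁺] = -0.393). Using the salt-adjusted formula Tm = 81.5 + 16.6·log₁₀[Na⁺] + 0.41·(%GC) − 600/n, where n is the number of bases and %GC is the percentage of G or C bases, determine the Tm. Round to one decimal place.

82.7°C

Length n = 55. Base counts: T=16, G=8, C=17, A=14
G+C = 25, so %GC = 25/55 × 100 = 45.455%
Salt term: 16.6 × (-0.393) = -6.524
GC term: 0.41 × 45.455 = 18.637; length term: −600/55 = −10.909
Tm = 81.5 + (-6.524) + 18.637 − 10.909 = 82.704 → 82.7°C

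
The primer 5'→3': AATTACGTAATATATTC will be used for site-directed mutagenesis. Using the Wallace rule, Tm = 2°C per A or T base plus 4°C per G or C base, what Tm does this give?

40°C

C=2, T=7, G=1, A=7
So N_AT = 14 and N_GC = 3.
Tm = 2(14) + 4(3) = 28 + 12 = 40°C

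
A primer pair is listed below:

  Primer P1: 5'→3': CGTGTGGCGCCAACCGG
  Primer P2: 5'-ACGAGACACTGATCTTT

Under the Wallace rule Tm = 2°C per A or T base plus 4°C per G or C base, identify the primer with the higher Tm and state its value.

Primer P1: A+T=4, G+C=13 → Tm = 2(4)+4(13) = 60°C
Primer P2: A+T=10, G+C=7 → Tm = 2(10)+4(7) = 48°C
60°C vs 48°C → primer P1 is higher.

Primer P1, 60°C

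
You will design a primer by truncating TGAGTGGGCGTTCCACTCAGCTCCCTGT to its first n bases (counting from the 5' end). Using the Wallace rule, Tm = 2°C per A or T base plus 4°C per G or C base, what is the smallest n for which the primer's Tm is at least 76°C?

n = 24

First 23 bases: TGAGTGGGCGTTCCACTCAGCTC → Tm = 74°C (< 76°C)
First 24 bases: TGAGTGGGCGTTCCACTCAGCTCC → Tm = 78°C (≥ 76°C)
Each additional base adds 2°C (A/T) or 4°C (G/C), so Tm is non-decreasing in n; n = 24 is the first length to reach 76°C.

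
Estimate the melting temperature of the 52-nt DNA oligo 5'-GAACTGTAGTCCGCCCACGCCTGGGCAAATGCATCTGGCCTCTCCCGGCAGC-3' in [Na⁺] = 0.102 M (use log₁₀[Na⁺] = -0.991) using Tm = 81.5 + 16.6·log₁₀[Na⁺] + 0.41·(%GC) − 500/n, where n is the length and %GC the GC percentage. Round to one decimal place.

82.2°C

Length n = 52. Base counts: T=9, G=14, A=9, C=20
G+C = 34, so %GC = 34/52 × 100 = 65.385%
Salt term: 16.6 × (-0.991) = -16.451
GC term: 0.41 × 65.385 = 26.808; length term: −500/52 = −9.615
Tm = 81.5 + (-16.451) + 26.808 − 9.615 = 82.242 → 82.2°C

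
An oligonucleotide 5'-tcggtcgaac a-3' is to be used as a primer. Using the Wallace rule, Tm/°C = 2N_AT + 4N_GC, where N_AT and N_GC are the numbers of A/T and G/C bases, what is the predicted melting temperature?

Base counts: C=3, T=2, A=3, G=3
A+T = 5, G+C = 6
Tm = 2×5 + 4×6 = 34°C

34°C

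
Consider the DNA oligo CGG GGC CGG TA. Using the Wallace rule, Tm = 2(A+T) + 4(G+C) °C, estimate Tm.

40°C

Scanning the sequence gives A=1, C=3, G=6, T=1.
AT pairs contribute 2, GC pairs contribute 9.
Tm = 2(2) + 4(9) = 4 + 36 = 40°C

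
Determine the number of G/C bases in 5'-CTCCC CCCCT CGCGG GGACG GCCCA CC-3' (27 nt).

23

A=2, G=7, T=2, C=16
G+C = 7 + 16 = 23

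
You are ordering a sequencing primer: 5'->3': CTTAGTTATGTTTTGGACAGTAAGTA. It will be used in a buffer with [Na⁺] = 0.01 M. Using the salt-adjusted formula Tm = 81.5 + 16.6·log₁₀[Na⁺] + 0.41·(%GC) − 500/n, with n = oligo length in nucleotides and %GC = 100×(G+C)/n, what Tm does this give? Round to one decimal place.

Length n = 26. A=7, C=2, T=11, G=6
G+C = 8, so %GC = 8/26 × 100 = 30.769%
Salt term: 16.6 × (-2) = -33.2
GC term: 0.41 × 30.769 = 12.615; length term: −500/26 = −19.231
Tm = 81.5 + (-33.2) + 12.615 − 19.231 = 41.684 → 41.7°C

41.7°C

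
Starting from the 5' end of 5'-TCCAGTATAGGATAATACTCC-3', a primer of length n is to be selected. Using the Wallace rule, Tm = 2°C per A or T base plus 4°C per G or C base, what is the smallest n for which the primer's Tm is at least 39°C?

First 14 bases: TCCAGTATAGGATA → Tm = 38°C (< 39°C)
First 15 bases: TCCAGTATAGGATAA → Tm = 40°C (≥ 39°C)
Since every base adds ≥2°C, Tm only increases with n, so the threshold is first crossed at n = 15.

n = 15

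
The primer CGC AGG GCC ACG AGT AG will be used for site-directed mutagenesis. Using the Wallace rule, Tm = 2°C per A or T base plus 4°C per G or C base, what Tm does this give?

58°C

Counting bases: A=4, G=7, C=5, T=1
So N_AT = 5 and N_GC = 12.
Tm = 2×5 + 4×12 = 58°C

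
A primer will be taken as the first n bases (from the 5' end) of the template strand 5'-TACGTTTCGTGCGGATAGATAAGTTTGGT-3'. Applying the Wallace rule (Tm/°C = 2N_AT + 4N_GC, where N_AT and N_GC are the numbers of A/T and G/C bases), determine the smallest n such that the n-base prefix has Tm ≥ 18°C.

n = 7

First 6 bases: TACGTT → Tm = 16°C (< 18°C)
First 7 bases: TACGTTT → Tm = 18°C (≥ 18°C)
Each additional base adds 2°C (A/T) or 4°C (G/C), so Tm is non-decreasing in n; n = 7 is the first length to reach 18°C.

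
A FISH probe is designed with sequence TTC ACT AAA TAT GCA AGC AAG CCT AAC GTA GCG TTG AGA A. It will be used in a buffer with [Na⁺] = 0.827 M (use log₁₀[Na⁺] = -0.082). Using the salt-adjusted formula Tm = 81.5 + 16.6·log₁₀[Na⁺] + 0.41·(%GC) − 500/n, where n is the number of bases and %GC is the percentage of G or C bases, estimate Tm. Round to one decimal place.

84.0°C

Length n = 40. Counting bases: G=8, A=15, T=9, C=8
G+C = 16, so %GC = 16/40 × 100 = 40%
Salt term: 16.6 × (-0.082) = -1.361
GC term: 0.41 × 40 = 16.4; length term: −500/40 = −12.5
Tm = 81.5 + (-1.361) + 16.4 − 12.5 = 84.039 → 84.0°C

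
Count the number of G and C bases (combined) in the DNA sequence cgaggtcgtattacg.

T=4, A=3, C=3, G=5
Total G or C: 5 + 3 = 8

8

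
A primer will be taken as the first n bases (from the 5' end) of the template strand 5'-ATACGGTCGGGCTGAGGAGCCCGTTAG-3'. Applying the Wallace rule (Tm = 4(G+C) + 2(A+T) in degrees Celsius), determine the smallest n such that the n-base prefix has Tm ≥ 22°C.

n = 8

First 7 bases: ATACGGT → Tm = 20°C (< 22°C)
First 8 bases: ATACGGTC → Tm = 24°C (≥ 22°C)
Since every base adds ≥2°C, Tm only increases with n, so the threshold is first crossed at n = 8.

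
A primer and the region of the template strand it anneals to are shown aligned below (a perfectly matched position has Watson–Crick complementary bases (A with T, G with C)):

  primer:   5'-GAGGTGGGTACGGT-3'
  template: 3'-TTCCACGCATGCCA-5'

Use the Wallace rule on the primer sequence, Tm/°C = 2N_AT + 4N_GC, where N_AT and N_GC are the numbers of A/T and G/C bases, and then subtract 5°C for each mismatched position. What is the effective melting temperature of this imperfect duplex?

Primer base counts: A=2, T=3, G=8, C=1 → A+T=5, G+C=9
Perfect-match Tm = 2(5) + 4(9) = 10 + 36 = 46°C
Mismatches (positions where the bases are not complementary): 2 (at positions 1, 7)
Effective Tm = 46 − 2×5 = 46 − 10 = 36°C

36°C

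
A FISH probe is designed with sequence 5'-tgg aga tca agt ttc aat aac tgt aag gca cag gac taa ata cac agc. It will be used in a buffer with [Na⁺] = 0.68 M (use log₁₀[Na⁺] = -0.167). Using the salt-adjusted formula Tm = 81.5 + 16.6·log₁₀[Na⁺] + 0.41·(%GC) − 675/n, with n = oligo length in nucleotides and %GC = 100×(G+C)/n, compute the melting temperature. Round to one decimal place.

Length n = 48. Scanning the sequence gives A=19, T=10, G=10, C=9.
G+C = 19, so %GC = 19/48 × 100 = 39.583%
Salt term: 16.6 × (-0.167) = -2.772
GC term: 0.41 × 39.583 = 16.229; length term: −675/48 = −14.062
Tm = 81.5 + (-2.772) + 16.229 − 14.062 = 80.895 → 80.9°C

80.9°C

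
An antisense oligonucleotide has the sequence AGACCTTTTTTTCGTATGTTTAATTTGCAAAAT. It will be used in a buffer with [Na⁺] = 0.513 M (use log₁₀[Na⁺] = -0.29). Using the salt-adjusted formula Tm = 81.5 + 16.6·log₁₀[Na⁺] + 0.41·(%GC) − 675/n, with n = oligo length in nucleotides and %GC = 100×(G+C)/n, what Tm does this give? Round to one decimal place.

66.2°C

Length n = 33. G=4, C=4, A=9, T=16
G+C = 8, so %GC = 8/33 × 100 = 24.242%
Salt term: 16.6 × (-0.29) = -4.814
GC term: 0.41 × 24.242 = 9.939; length term: −675/33 = −20.455
Tm = 81.5 + (-4.814) + 9.939 − 20.455 = 66.17 → 66.2°C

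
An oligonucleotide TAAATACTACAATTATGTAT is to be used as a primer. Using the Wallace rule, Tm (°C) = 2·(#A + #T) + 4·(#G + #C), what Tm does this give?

A=9, G=1, T=8, C=2
So N_AT = 17 and N_GC = 3.
Tm = 2×17 + 4×3 = 46°C

46°C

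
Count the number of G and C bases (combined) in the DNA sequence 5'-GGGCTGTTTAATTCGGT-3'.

Scanning the sequence gives G=6, T=7, C=2, A=2.
G+C = 6 + 2 = 8

8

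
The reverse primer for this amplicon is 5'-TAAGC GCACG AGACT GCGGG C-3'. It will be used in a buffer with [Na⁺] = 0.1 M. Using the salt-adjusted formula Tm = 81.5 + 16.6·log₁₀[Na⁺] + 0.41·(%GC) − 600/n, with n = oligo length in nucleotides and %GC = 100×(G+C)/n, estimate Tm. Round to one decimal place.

63.7°C

Length n = 21. Base counts: T=2, G=8, C=6, A=5
G+C = 14, so %GC = 14/21 × 100 = 66.667%
Salt term: 16.6 × (-1) = -16.6
GC term: 0.41 × 66.667 = 27.333; length term: −600/21 = −28.571
Tm = 81.5 + (-16.6) + 27.333 − 28.571 = 63.662 → 63.7°C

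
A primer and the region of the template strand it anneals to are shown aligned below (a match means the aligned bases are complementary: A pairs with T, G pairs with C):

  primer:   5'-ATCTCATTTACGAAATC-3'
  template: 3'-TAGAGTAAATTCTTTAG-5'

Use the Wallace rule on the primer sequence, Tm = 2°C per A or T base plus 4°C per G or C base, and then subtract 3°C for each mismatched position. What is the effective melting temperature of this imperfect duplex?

Primer base counts: A=6, T=6, G=1, C=4 → A+T=12, G+C=5
Perfect-match Tm = 2(12) + 4(5) = 24 + 20 = 44°C
Mismatches (positions where the bases are not complementary): 1 (at position 11)
Effective Tm = 44 − 1×3 = 44 − 3 = 41°C

41°C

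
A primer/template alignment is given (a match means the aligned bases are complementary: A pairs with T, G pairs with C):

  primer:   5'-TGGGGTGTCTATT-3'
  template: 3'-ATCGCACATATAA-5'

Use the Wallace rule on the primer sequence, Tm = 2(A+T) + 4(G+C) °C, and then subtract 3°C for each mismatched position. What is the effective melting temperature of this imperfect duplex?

Primer base counts: A=1, T=6, G=5, C=1 → A+T=7, G+C=6
Perfect-match Tm = 2(7) + 4(6) = 14 + 24 = 38°C
Mismatches (positions where the bases are not complementary): 3 (at positions 2, 4, 9)
Effective Tm = 38 − 3×3 = 38 − 9 = 29°C

29°C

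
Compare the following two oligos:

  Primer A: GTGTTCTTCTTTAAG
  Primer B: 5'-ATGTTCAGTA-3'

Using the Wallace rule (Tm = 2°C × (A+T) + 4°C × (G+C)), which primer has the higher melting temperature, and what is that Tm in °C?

Primer A: A+T=10, G+C=5 → Tm = 2(10)+4(5) = 40°C
Primer B: A+T=7, G+C=3 → Tm = 2(7)+4(3) = 26°C
40°C vs 26°C → primer A is higher.

Primer A, 40°C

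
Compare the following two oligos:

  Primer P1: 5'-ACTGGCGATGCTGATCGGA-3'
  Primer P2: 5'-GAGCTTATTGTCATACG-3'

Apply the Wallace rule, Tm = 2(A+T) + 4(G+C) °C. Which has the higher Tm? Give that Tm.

Primer P1: A+T=8, G+C=11 → Tm = 2(8)+4(11) = 60°C
Primer P2: A+T=10, G+C=7 → Tm = 2(10)+4(7) = 48°C
60°C vs 48°C → primer P1 is higher.

Primer P1, 60°C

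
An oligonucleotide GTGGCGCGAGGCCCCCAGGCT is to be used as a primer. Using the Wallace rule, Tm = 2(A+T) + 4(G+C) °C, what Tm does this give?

76°C

Scanning the sequence gives G=9, C=8, A=2, T=2.
A+T = 4, G+C = 17
Tm = 4·17 + 2·4 = 68 + 8 = 76°C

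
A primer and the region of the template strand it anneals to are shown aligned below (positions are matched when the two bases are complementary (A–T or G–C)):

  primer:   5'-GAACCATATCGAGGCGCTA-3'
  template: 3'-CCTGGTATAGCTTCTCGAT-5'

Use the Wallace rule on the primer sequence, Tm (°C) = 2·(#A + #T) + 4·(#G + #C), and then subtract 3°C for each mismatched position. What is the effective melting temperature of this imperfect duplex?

49°C

Primer base counts: A=6, T=3, G=5, C=5 → A+T=9, G+C=10
Perfect-match Tm = 2(9) + 4(10) = 18 + 40 = 58°C
Mismatches (positions where the bases are not complementary): 3 (at positions 2, 13, 15)
Effective Tm = 58 − 3×3 = 58 − 9 = 49°C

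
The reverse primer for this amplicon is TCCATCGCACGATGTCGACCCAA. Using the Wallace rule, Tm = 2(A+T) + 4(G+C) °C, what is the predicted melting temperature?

72°C

Base counts: A=6, G=4, C=9, T=4
A+T = 10, G+C = 13
Tm = 4·13 + 2·10 = 52 + 20 = 72°C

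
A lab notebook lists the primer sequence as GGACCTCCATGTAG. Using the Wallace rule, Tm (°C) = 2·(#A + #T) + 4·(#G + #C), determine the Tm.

44°C

Base counts: C=4, A=3, G=4, T=3
A+T = 6, G+C = 8
Tm = 2(6) + 4(8) = 12 + 32 = 44°C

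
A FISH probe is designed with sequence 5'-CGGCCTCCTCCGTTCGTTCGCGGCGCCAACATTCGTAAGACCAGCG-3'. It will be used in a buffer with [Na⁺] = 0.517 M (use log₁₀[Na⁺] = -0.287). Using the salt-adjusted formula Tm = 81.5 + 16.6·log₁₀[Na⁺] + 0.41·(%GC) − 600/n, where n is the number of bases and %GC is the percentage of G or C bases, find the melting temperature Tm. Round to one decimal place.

Length n = 46. Counting bases: C=18, A=7, G=12, T=9
G+C = 30, so %GC = 30/46 × 100 = 65.217%
Salt term: 16.6 × (-0.287) = -4.764
GC term: 0.41 × 65.217 = 26.739; length term: −600/46 = −13.043
Tm = 81.5 + (-4.764) + 26.739 − 13.043 = 90.432 → 90.4°C

90.4°C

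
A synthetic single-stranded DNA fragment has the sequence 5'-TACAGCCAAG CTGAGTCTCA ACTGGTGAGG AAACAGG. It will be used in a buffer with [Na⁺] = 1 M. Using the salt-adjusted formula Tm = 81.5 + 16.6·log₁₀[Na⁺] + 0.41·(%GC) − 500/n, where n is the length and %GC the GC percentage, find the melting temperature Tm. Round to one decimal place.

89.0°C

Length n = 37. Base counts: A=12, T=6, C=8, G=11
G+C = 19, so %GC = 19/37 × 100 = 51.351%
Salt term: 16.6 × (0) = 0
GC term: 0.41 × 51.351 = 21.054; length term: −500/37 = −13.514
Tm = 81.5 + (0) + 21.054 − 13.514 = 89.04 → 89.0°C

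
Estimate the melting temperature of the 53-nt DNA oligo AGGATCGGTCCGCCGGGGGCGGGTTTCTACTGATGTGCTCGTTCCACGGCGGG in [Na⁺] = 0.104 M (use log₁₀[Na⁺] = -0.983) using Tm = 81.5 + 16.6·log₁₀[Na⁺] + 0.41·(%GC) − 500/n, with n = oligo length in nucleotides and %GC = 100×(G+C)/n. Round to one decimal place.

83.6°C

Length n = 53. C=14, A=5, G=22, T=12
G+C = 36, so %GC = 36/53 × 100 = 67.925%
Salt term: 16.6 × (-0.983) = -16.318
GC term: 0.41 × 67.925 = 27.849; length term: −500/53 = −9.434
Tm = 81.5 + (-16.318) + 27.849 − 9.434 = 83.597 → 83.6°C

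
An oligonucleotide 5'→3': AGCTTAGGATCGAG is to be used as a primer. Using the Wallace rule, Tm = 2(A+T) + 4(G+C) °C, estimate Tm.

42°C

Base counts: A=4, G=5, C=2, T=3
A+T = 7, G+C = 7
Tm = 4·7 + 2·7 = 28 + 14 = 42°C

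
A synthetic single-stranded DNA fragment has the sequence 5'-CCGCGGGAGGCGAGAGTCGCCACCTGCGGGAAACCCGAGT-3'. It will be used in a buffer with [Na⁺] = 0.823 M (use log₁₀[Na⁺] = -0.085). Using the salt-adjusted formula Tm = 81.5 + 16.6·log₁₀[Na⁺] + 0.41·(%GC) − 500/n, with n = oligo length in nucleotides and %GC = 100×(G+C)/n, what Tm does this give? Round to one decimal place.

Length n = 40. Base counts: T=3, G=16, C=13, A=8
G+C = 29, so %GC = 29/40 × 100 = 72.5%
Salt term: 16.6 × (-0.085) = -1.411
GC term: 0.41 × 72.5 = 29.725; length term: −500/40 = −12.5
Tm = 81.5 + (-1.411) + 29.725 − 12.5 = 97.314 → 97.3°C

97.3°C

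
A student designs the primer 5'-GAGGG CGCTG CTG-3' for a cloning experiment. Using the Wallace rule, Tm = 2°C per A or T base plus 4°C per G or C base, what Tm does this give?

46°C

Base counts: C=3, G=7, A=1, T=2
A+T = 3, G+C = 10
Tm = 2(3) + 4(10) = 6 + 40 = 46°C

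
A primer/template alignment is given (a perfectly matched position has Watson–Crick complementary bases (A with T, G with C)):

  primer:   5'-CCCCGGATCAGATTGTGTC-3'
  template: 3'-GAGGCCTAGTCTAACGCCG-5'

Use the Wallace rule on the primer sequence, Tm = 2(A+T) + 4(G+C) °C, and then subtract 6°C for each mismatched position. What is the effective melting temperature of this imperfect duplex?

Primer base counts: A=3, T=5, G=5, C=6 → A+T=8, G+C=11
Perfect-match Tm = 2(8) + 4(11) = 16 + 44 = 60°C
Mismatches (positions where the bases are not complementary): 3 (at positions 2, 16, 18)
Effective Tm = 60 − 3×6 = 60 − 18 = 42°C

42°C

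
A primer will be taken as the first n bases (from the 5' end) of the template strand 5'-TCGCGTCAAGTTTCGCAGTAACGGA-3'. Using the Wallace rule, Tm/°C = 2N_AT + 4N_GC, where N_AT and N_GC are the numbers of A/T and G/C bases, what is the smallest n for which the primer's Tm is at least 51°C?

n = 17

First 16 bases: TCGCGTCAAGTTTCGC → Tm = 50°C (< 51°C)
First 17 bases: TCGCGTCAAGTTTCGCA → Tm = 52°C (≥ 51°C)
Since every base adds ≥2°C, Tm only increases with n, so the threshold is first crossed at n = 17.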